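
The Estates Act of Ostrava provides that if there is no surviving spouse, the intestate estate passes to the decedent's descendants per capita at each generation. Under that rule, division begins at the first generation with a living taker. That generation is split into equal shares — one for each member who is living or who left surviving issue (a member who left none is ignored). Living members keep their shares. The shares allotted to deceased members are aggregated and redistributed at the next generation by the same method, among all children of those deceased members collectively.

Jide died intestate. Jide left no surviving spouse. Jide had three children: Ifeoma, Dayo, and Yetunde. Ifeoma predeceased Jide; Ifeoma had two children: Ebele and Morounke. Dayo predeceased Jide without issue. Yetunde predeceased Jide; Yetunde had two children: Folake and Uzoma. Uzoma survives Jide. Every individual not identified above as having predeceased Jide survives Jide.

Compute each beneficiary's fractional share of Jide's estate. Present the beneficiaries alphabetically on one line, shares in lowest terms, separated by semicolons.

Ebele 1/4; Folake 1/4; Morounke 1/4; Uzoma 1/4

There is no surviving spouse, so the entire estate passes to Jide's descendants per capita at each generation.
No one at generation 1 (Ifeoma, Yetunde) is living; moving to the next generation.
At generation 2 (Ebele, Morounke, Folake, Uzoma) there are 4 shares of (1)/4 = 1/4 each.
Living: Ebele, Morounke, Folake, and Uzoma — each takes 1/4.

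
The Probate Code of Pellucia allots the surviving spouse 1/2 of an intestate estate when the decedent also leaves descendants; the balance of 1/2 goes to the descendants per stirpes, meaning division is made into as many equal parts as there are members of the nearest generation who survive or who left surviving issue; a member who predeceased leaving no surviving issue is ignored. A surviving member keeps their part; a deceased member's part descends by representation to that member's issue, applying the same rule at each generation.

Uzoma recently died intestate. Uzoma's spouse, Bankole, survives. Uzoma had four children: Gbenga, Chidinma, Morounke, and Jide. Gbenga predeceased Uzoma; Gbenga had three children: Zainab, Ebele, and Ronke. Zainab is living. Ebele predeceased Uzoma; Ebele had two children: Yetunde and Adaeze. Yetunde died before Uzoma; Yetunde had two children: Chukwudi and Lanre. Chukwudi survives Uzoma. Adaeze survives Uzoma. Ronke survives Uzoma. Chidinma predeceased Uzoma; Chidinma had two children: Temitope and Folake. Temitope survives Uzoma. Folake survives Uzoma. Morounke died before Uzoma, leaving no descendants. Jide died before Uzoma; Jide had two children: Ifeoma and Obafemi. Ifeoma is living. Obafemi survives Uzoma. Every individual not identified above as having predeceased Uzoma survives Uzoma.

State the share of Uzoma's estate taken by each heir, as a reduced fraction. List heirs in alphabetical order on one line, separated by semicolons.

Bankole, as surviving spouse, takes 1/2.
The remaining 1/2 passes to Uzoma's descendants per stirpes.
Morounke left no surviving issue, so that branch lapses and is disregarded.
The 1/2 is divided into 3 equal shares of 1/6 among Gbenga, Chidinma, Jide.
Gbenga predeceased; the 1/6 allotted to Gbenga's branch passes to Gbenga's issue by representation.
The 1/6 is divided into 3 equal shares of 1/18 among Zainab, Ebele, Ronke.
Zainab is living and takes 1/18.
Ebele predeceased; the 1/18 allotted to Ebele's branch passes to Ebele's issue by representation.
The 1/18 is divided into 2 equal shares of 1/36 among Yetunde, Adaeze.
Yetunde predeceased; the 1/36 allotted to Yetunde's branch passes to Yetunde's issue by representation.
The 1/36 is divided into 2 equal shares of 1/72 among Chukwudi, Lanre.
Chukwudi is living and takes 1/72.
Lanre is living and takes 1/72.
Adaeze is living and takes 1/36.
Ronke is living and takes 1/18.
Chidinma predeceased; the 1/6 allotted to Chidinma's branch passes to Chidinma's issue by representation.
The 1/6 is divided into 2 equal shares of 1/12 among Temitope, Folake.
Temitope is living and takes 1/12.
Folake is living and takes 1/12.
Jide predeceased; the 1/6 allotted to Jide's branch passes to Jide's issue by representation.
The 1/6 is divided into 2 equal shares of 1/12 among Ifeoma, Obafemi.
Ifeoma is living and takes 1/12.
Obafemi is living and takes 1/12.

Adaeze 1/36; Bankole 1/2; Chukwudi 1/72; Folake 1/12; Ifeoma 1/12; Lanre 1/72; Obafemi 1/12; Ronke 1/18; Temitope 1/12; Zainab 1/18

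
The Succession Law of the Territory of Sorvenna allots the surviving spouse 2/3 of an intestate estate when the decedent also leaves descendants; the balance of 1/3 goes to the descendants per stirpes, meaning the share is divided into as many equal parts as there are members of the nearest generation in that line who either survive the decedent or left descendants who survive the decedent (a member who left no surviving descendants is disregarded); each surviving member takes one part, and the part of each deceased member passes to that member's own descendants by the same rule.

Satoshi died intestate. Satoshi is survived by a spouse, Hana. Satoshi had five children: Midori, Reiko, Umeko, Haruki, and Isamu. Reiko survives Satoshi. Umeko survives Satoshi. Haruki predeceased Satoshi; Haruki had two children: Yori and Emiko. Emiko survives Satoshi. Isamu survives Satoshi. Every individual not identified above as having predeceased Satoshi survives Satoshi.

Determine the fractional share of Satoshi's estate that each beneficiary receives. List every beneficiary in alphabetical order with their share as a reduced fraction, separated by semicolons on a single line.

Emiko 1/30; Hana 2/3; Isamu 1/15; Midori 1/15; Reiko 1/15; Umeko 1/15; Yori 1/30

Hana, as surviving spouse, takes 2/3.
The remaining 1/3 passes to Satoshi's descendants per stirpes.
The 1/3 is divided into 5 equal shares of 1/15 among Midori, Reiko, Umeko, Haruki, Isamu.
Midori is living and takes 1/15.
Reiko is living and takes 1/15.
Umeko is living and takes 1/15.
Haruki predeceased; the 1/15 allotted to Haruki's branch passes to Haruki's issue by representation.
The 1/15 is divided into 2 equal shares of 1/30 among Yori, Emiko.
Yori is living and takes 1/30.
Emiko is living and takes 1/30.
Isamu is living and takes 1/15.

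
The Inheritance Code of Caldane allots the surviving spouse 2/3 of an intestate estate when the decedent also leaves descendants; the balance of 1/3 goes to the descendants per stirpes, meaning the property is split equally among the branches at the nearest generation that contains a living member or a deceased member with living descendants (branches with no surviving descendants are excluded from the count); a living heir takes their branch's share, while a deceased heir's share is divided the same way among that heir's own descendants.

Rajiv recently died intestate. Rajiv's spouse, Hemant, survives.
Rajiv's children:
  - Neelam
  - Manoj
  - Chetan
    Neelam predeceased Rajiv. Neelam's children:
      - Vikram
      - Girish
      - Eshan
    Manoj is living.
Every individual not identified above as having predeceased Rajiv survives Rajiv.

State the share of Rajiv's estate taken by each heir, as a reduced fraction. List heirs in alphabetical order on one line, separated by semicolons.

Chetan 1/9; Eshan 1/27; Girish 1/27; Hemant 2/3; Manoj 1/9; Vikram 1/27

Hemant, as surviving spouse, takes 2/3.
The remaining 1/3 passes to Rajiv's descendants per stirpes.
The 1/3 is divided into 3 equal shares of 1/9 among Neelam, Manoj, Chetan.
Neelam predeceased; the 1/9 allotted to Neelam's branch passes to Neelam's issue by representation.
The 1/9 is divided into 3 equal shares of 1/27 among Vikram, Girish, Eshan.
Vikram is living and takes 1/27.
Girish is living and takes 1/27.
Eshan is living and takes 1/27.
Manoj is living and takes 1/9.
Chetan is living and takes 1/9.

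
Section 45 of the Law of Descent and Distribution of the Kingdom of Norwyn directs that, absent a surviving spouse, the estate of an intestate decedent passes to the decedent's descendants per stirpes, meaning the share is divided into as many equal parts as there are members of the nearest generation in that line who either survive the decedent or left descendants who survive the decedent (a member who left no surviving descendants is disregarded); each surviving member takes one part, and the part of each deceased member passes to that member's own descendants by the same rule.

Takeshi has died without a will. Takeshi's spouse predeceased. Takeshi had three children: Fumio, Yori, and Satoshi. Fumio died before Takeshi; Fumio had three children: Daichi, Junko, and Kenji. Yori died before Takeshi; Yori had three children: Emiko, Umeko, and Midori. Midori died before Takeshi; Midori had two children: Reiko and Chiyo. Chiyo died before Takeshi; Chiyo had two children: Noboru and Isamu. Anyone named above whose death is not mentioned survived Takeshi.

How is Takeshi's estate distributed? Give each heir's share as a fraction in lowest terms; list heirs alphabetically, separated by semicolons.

There is no surviving spouse, so the entire estate passes to Takeshi's descendants per stirpes.
The estate is divided into 3 equal shares of 1/3 among Fumio, Yori, Satoshi.
Fumio predeceased; the 1/3 allotted to Fumio's branch passes to Fumio's issue by representation.
The 1/3 is divided into 3 equal shares of 1/9 among Daichi, Junko, Kenji.
Daichi is living and takes 1/9.
Junko is living and takes 1/9.
Kenji is living and takes 1/9.
Yori predeceased; the 1/3 allotted to Yori's branch passes to Yori's issue by representation.
The 1/3 is divided into 3 equal shares of 1/9 among Emiko, Umeko, Midori.
Emiko is living and takes 1/9.
Umeko is living and takes 1/9.
Midori predeceased; the 1/9 allotted to Midori's branch passes to Midori's issue by representation.
The 1/9 is divided into 2 equal shares of 1/18 among Reiko, Chiyo.
Reiko is living and takes 1/18.
Chiyo predeceased; the 1/18 allotted to Chiyo's branch passes to Chiyo's issue by representation.
The 1/18 is divided into 2 equal shares of 1/36 among Noboru, Isamu.
Noboru is living and takes 1/36.
Isamu is living and takes 1/36.
Satoshi is living and takes 1/3.

Daichi 1/9; Emiko 1/9; Isamu 1/36; Junko 1/9; Kenji 1/9; Noboru 1/36; Reiko 1/18; Satoshi 1/3; Umeko 1/9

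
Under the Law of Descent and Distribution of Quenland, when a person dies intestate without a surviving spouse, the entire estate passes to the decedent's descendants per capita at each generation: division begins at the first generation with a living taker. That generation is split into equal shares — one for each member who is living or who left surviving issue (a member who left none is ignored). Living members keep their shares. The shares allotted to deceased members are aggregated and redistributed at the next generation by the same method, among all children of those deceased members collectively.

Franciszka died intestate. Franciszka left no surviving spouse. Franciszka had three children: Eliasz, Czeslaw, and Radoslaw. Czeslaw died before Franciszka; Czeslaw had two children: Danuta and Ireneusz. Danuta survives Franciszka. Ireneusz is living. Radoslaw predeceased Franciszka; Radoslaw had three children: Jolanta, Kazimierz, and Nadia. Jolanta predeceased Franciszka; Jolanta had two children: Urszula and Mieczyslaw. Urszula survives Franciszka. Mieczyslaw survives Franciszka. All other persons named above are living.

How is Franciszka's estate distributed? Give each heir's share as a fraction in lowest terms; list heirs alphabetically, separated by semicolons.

There is no surviving spouse, so the entire estate passes to Franciszka's descendants per capita at each generation.
At generation 1 (Eliasz, Czeslaw, Radoslaw) there are 3 shares of (1)/3 = 1/3 each.
Living: Eliasz — each takes 1/3.
Deceased: Czeslaw and Radoslaw. Their combined 2/3 is pooled and carried to generation 2.
At generation 2 (Danuta, Ireneusz, Jolanta, Kazimierz, Nadia) there are 5 shares of (2/3)/5 = 2/15 each.
Living: Danuta, Ireneusz, Kazimierz, and Nadia — each takes 2/15.
Deceased: Jolanta. That 2/15 share is carried to generation 3.
At generation 3 (Urszula, Mieczyslaw) there are 2 shares of (2/15)/2 = 1/15 each.
Living: Urszula and Mieczyslaw — each takes 1/15.

Danuta 2/15; Eliasz 1/3; Ireneusz 2/15; Kazimierz 2/15; Mieczyslaw 1/15; Nadia 2/15; Urszula 1/15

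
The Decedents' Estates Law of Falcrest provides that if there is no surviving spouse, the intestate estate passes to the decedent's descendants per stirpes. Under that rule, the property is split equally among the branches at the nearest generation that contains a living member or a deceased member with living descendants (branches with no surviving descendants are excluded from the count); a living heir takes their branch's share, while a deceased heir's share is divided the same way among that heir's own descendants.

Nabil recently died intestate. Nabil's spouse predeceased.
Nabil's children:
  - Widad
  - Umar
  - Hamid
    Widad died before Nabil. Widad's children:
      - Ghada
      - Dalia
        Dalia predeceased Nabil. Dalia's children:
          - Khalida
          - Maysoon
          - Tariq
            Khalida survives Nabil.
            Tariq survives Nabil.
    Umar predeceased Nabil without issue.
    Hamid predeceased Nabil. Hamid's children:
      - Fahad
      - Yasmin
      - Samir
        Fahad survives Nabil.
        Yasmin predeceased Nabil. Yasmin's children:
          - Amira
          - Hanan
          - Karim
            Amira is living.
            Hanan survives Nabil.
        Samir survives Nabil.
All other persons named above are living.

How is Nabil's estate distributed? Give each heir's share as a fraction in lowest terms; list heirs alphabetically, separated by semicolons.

There is no surviving spouse, so the entire estate passes to Nabil's descendants per stirpes.
Umar left no surviving issue, so that branch lapses and is disregarded.
The estate is divided into 2 equal shares of 1/2 among Widad, Hamid.
Widad predeceased; the 1/2 allotted to Widad's branch passes to Widad's issue by representation.
The 1/2 is divided into 2 equal shares of 1/4 among Ghada, Dalia.
Ghada is living and takes 1/4.
Dalia predeceased; the 1/4 allotted to Dalia's branch passes to Dalia's issue by representation.
The 1/4 is divided into 3 equal shares of 1/12 among Khalida, Maysoon, Tariq.
Khalida is living and takes 1/12.
Maysoon is living and takes 1/12.
Tariq is living and takes 1/12.
Hamid predeceased; the 1/2 allotted to Hamid's branch passes to Hamid's issue by representation.
The 1/2 is divided into 3 equal shares of 1/6 among Fahad, Yasmin, Samir.
Fahad is living and takes 1/6.
Yasmin predeceased; the 1/6 allotted to Yasmin's branch passes to Yasmin's issue by representation.
The 1/6 is divided into 3 equal shares of 1/18 among Amira, Hanan, Karim.
Amira is living and takes 1/18.
Hanan is living and takes 1/18.
Karim is living and takes 1/18.
Samir is living and takes 1/6.

Amira 1/18; Fahad 1/6; Ghada 1/4; Hanan 1/18; Karim 1/18; Khalida 1/12; Maysoon 1/12; Samir 1/6; Tariq 1/12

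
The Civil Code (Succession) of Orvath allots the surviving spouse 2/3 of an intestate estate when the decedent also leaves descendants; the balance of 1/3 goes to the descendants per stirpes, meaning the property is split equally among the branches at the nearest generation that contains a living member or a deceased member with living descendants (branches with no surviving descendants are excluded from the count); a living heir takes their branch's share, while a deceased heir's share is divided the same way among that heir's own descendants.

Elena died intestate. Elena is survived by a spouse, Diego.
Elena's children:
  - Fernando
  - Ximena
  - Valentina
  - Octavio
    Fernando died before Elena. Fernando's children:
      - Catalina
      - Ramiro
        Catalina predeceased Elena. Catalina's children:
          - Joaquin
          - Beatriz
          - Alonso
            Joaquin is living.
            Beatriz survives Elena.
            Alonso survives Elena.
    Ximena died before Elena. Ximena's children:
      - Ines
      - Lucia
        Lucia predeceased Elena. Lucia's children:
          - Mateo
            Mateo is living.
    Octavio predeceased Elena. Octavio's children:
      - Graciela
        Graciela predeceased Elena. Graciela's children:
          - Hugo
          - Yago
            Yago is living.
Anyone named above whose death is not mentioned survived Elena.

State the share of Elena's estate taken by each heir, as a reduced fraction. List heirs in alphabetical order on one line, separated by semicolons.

Diego, as surviving spouse, takes 2/3.
The remaining 1/3 passes to Elena's descendants per stirpes.
The 1/3 is divided into 4 equal shares of 1/12 among Fernando, Ximena, Valentina, Octavio.
Fernando predeceased; the 1/12 allotted to Fernando's branch passes to Fernando's issue by representation.
The 1/12 is divided into 2 equal shares of 1/24 among Catalina, Ramiro.
Catalina predeceased; the 1/24 allotted to Catalina's branch passes to Catalina's issue by representation.
The 1/24 is divided into 3 equal shares of 1/72 among Joaquin, Beatriz, Alonso.
Joaquin is living and takes 1/72.
Beatriz is living and takes 1/72.
Alonso is living and takes 1/72.
Ramiro is living and takes 1/24.
Ximena predeceased; the 1/12 allotted to Ximena's branch passes to Ximena's issue by representation.
The 1/12 is divided into 2 equal shares of 1/24 among Ines, Lucia.
Ines is living and takes 1/24.
Lucia predeceased; the 1/24 allotted to Lucia's branch passes to Lucia's issue by representation.
Mateo is the sole taker at this level and receives the full 1/24.
Valentina is living and takes 1/12.
Octavio predeceased; the 1/12 allotted to Octavio's branch passes to Octavio's issue by representation.
Graciela's line is the sole branch at this level, so the full 1/12 passes to Graciela's issue by representation.
The 1/12 is divided into 2 equal shares of 1/24 among Hugo, Yago.
Hugo is living and takes 1/24.
Yago is living and takes 1/24.

Alonso 1/72; Beatriz 1/72; Diego 2/3; Hugo 1/24; Ines 1/24; Joaquin 1/72; Mateo 1/24; Ramiro 1/24; Valentina 1/12; Yago 1/24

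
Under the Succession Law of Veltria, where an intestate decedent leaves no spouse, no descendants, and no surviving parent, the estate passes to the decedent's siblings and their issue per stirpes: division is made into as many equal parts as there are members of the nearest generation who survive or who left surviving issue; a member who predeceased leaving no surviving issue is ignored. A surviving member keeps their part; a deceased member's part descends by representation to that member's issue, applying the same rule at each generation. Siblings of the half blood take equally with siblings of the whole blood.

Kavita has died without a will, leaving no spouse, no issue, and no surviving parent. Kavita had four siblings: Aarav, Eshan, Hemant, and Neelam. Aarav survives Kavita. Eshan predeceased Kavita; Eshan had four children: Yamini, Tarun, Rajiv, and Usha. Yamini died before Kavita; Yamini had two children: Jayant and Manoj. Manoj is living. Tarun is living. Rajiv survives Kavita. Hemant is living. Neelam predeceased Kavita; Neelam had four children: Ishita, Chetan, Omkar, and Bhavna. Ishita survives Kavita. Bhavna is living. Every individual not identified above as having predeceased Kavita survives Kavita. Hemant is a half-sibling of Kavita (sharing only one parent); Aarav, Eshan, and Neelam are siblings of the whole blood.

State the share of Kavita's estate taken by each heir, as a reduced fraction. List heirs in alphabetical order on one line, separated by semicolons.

No spouse, descendants, or parent survives, so the estate passes to Kavita's siblings per stirpes.
Half-blood and whole-blood siblings take equally under the stated rule.
The estate is divided into 4 equal shares of 1/4 among Aarav, Eshan, Hemant, Neelam.
Aarav is living and takes 1/4.
Eshan predeceased; the 1/4 allotted to Eshan's branch passes to Eshan's issue by representation.
The 1/4 is divided into 4 equal shares of 1/16 among Yamini, Tarun, Rajiv, Usha.
Yamini predeceased; the 1/16 allotted to Yamini's branch passes to Yamini's issue by representation.
The 1/16 is divided into 2 equal shares of 1/32 among Jayant, Manoj.
Jayant is living and takes 1/32.
Manoj is living and takes 1/32.
Tarun is living and takes 1/16.
Rajiv is living and takes 1/16.
Usha is living and takes 1/16.
Hemant is living and takes 1/4.
Neelam predeceased; the 1/4 allotted to Neelam's branch passes to Neelam's issue by representation.
The 1/4 is divided into 4 equal shares of 1/16 among Ishita, Chetan, Omkar, Bhavna.
Ishita is living and takes 1/16.
Chetan is living and takes 1/16.
Omkar is living and takes 1/16.
Bhavna is living and takes 1/16.

Aarav 1/4; Bhavna 1/16; Chetan 1/16; Hemant 1/4; Ishita 1/16; Jayant 1/32; Manoj 1/32; Omkar 1/16; Rajiv 1/16; Tarun 1/16; Usha 1/16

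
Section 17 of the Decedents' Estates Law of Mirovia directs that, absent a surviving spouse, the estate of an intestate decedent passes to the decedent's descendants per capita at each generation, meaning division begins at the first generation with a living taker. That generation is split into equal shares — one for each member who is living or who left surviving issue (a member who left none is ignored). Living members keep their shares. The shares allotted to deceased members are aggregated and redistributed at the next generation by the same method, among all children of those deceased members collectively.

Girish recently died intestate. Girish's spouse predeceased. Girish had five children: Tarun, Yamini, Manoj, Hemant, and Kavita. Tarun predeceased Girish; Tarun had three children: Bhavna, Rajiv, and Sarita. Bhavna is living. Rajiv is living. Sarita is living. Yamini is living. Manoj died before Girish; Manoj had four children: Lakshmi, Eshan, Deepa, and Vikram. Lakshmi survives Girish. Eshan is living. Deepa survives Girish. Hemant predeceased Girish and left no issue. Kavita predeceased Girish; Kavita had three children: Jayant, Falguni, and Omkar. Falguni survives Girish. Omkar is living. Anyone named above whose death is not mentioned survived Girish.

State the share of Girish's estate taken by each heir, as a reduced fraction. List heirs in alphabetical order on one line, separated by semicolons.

Bhavna 3/40; Deepa 3/40; Eshan 3/40; Falguni 3/40; Jayant 3/40; Lakshmi 3/40; Omkar 3/40; Rajiv 3/40; Sarita 3/40; Vikram 3/40; Yamini 1/4

There is no surviving spouse, so the entire estate passes to Girish's descendants per capita at each generation.
At generation 1 (Tarun, Yamini, Manoj, Kavita) there are 4 shares of (1)/4 = 1/4 each.
Living: Yamini — each takes 1/4.
Deceased: Tarun, Manoj, and Kavita. Their combined 3/4 is pooled and carried to generation 2.
At generation 2 (Bhavna, Rajiv, Sarita, Lakshmi, Eshan, Deepa, Vikram, Jayant, Falguni, Omkar) there are 10 shares of (3/4)/10 = 3/40 each.
Living: Bhavna, Rajiv, Sarita, Lakshmi, Eshan, Deepa, Vikram, Jayant, Falguni, and Omkar — each takes 3/40.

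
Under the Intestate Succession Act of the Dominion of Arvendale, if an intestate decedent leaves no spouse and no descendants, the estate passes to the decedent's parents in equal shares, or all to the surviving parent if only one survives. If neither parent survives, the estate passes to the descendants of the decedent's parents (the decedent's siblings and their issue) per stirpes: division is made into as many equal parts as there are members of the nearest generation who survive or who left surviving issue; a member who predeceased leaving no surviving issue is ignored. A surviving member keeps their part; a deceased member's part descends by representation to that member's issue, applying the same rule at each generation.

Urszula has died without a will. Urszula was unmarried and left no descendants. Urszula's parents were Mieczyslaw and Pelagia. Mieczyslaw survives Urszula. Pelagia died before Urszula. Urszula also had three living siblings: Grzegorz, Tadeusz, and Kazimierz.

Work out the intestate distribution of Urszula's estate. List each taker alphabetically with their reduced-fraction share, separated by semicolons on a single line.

Mieczyslaw 1

Only one parent, Mieczyslaw, survives, so Mieczyslaw takes the entire estate. The siblings take nothing because a surviving parent has priority.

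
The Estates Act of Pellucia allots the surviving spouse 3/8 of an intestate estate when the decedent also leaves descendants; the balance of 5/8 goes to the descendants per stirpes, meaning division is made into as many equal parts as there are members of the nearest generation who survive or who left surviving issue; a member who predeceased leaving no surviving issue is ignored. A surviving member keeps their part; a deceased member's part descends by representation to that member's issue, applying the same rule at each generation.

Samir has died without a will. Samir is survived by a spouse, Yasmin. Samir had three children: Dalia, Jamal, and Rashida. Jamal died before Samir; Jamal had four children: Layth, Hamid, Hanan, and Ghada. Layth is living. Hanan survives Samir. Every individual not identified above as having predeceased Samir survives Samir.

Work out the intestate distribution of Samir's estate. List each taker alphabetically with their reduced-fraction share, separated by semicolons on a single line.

Yasmin, as surviving spouse, takes 3/8.
The remaining 5/8 passes to Samir's descendants per stirpes.
The 5/8 is divided into 3 equal shares of 5/24 among Dalia, Jamal, Rashida.
Dalia is living and takes 5/24.
Jamal predeceased; the 5/24 allotted to Jamal's branch passes to Jamal's issue by representation.
The 5/24 is divided into 4 equal shares of 5/96 among Layth, Hamid, Hanan, Ghada.
Layth is living and takes 5/96.
Hamid is living and takes 5/96.
Hanan is living and takes 5/96.
Ghada is living and takes 5/96.
Rashida is living and takes 5/24.

Dalia 5/24; Ghada 5/96; Hamid 5/96; Hanan 5/96; Layth 5/96; Rashida 5/24; Yasmin 3/8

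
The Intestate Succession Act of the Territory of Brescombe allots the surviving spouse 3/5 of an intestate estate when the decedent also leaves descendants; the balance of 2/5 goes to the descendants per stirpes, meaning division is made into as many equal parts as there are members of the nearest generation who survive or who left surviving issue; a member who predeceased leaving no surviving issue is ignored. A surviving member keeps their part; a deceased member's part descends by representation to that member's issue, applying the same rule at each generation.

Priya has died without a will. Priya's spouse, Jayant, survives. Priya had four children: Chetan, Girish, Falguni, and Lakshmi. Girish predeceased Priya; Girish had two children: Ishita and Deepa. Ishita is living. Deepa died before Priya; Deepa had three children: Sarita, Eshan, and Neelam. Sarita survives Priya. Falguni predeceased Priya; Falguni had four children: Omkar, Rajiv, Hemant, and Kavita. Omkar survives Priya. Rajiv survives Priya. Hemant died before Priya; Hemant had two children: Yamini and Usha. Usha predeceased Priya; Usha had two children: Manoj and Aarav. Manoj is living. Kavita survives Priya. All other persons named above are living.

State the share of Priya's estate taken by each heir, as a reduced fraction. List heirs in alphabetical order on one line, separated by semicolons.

Aarav 1/160; Chetan 1/10; Eshan 1/60; Ishita 1/20; Jayant 3/5; Kavita 1/40; Lakshmi 1/10; Manoj 1/160; Neelam 1/60; Omkar 1/40; Rajiv 1/40; Sarita 1/60; Yamini 1/80

Jayant, as surviving spouse, takes 3/5.
The remaining 2/5 passes to Priya's descendants per stirpes.
The 2/5 is divided into 4 equal shares of 1/10 among Chetan, Girish, Falguni, Lakshmi.
Chetan is living and takes 1/10.
Girish predeceased; the 1/10 allotted to Girish's branch passes to Girish's issue by representation.
The 1/10 is divided into 2 equal shares of 1/20 among Ishita, Deepa.
Ishita is living and takes 1/20.
Deepa predeceased; the 1/20 allotted to Deepa's branch passes to Deepa's issue by representation.
The 1/20 is divided into 3 equal shares of 1/60 among Sarita, Eshan, Neelam.
Sarita is living and takes 1/60.
Eshan is living and takes 1/60.
Neelam is living and takes 1/60.
Falguni predeceased; the 1/10 allotted to Falguni's branch passes to Falguni's issue by representation.
The 1/10 is divided into 4 equal shares of 1/40 among Omkar, Rajiv, Hemant, Kavita.
Omkar is living and takes 1/40.
Rajiv is living and takes 1/40.
Hemant predeceased; the 1/40 allotted to Hemant's branch passes to Hemant's issue by representation.
The 1/40 is divided into 2 equal shares of 1/80 among Yamini, Usha.
Yamini is living and takes 1/80.
Usha predeceased; the 1/80 allotted to Usha's branch passes to Usha's issue by representation.
The 1/80 is divided into 2 equal shares of 1/160 among Manoj, Aarav.
Manoj is living and takes 1/160.
Aarav is living and takes 1/160.
Kavita is living and takes 1/40.
Lakshmi is living and takes 1/10.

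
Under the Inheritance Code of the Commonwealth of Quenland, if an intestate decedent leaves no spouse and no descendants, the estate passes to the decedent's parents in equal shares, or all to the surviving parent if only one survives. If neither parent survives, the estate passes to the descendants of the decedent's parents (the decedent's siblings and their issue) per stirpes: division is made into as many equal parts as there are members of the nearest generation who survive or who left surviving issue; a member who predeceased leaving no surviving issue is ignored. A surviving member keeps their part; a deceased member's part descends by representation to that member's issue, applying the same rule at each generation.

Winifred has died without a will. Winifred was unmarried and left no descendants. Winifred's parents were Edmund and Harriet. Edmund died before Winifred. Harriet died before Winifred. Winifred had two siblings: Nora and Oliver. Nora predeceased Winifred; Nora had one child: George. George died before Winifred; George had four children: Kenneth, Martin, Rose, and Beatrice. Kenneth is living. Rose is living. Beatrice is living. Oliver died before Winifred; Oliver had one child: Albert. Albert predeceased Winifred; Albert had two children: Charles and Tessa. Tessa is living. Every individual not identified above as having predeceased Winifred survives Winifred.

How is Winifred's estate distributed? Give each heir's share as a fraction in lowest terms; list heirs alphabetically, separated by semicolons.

Neither parent survives and there are no descendants, so the estate passes to Winifred's siblings and their issue per stirpes.
The estate is divided into 2 equal shares of 1/2 among Nora, Oliver.
Nora predeceased; the 1/2 allotted to Nora's branch passes to Nora's issue by representation.
George's line is the sole branch at this level, so the full 1/2 passes to George's issue by representation.
The 1/2 is divided into 4 equal shares of 1/8 among Kenneth, Martin, Rose, Beatrice.
Kenneth is living and takes 1/8.
Martin is living and takes 1/8.
Rose is living and takes 1/8.
Beatrice is living and takes 1/8.
Oliver predeceased; the 1/2 allotted to Oliver's branch passes to Oliver's issue by representation.
Albert's line is the sole branch at this level, so the full 1/2 passes to Albert's issue by representation.
The 1/2 is divided into 2 equal shares of 1/4 among Charles, Tessa.
Charles is living and takes 1/4.
Tessa is living and takes 1/4.

Beatrice 1/8; Charles 1/4; Kenneth 1/8; Martin 1/8; Rose 1/8; Tessa 1/4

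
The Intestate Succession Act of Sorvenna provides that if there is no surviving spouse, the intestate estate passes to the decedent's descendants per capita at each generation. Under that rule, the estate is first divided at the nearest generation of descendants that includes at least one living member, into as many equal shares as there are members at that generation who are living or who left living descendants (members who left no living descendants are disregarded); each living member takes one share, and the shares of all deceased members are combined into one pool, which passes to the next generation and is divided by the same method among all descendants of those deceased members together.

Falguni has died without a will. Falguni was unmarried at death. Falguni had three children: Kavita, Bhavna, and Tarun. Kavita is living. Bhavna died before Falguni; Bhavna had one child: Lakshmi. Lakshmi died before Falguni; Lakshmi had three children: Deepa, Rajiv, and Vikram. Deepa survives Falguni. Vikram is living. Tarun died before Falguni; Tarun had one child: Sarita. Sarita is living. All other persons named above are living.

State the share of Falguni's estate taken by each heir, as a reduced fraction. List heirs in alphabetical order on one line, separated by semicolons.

Deepa 1/9; Kavita 1/3; Rajiv 1/9; Sarita 1/3; Vikram 1/9

There is no surviving spouse, so the entire estate passes to Falguni's descendants per capita at each generation.
At generation 1 (Kavita, Bhavna, Tarun) there are 3 shares of (1)/3 = 1/3 each.
Living: Kavita — each takes 1/3.
Deceased: Bhavna and Tarun. Their combined 2/3 is pooled and carried to generation 2.
At generation 2 (Lakshmi, Sarita) there are 2 shares of (2/3)/2 = 1/3 each.
Living: Sarita — each takes 1/3.
Deceased: Lakshmi. That 1/3 share is carried to generation 3.
At generation 3 (Deepa, Rajiv, Vikram) there are 3 shares of (1/3)/3 = 1/9 each.
Living: Deepa, Rajiv, and Vikram — each takes 1/9.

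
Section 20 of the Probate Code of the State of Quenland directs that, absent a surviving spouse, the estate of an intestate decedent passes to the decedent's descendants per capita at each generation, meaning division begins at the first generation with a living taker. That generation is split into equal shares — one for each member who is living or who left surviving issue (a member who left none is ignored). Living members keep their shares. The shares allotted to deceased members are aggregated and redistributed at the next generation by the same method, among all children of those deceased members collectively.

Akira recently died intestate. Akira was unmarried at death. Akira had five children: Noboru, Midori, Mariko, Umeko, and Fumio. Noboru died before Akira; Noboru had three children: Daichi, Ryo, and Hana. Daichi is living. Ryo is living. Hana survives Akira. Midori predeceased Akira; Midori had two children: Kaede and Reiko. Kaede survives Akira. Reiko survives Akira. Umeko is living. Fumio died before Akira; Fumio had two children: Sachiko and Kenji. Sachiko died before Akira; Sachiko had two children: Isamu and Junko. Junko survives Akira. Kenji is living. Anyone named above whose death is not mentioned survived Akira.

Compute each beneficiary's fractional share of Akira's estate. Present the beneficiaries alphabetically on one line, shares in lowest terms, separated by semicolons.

There is no surviving spouse, so the entire estate passes to Akira's descendants per capita at each generation.
At generation 1 (Noboru, Midori, Mariko, Umeko, Fumio) there are 5 shares of (1)/5 = 1/5 each.
Living: Mariko and Umeko — each takes 1/5.
Deceased: Noboru, Midori, and Fumio. Their combined 3/5 is pooled and carried to generation 2.
At generation 2 (Daichi, Ryo, Hana, Kaede, Reiko, Sachiko, Kenji) there are 7 shares of (3/5)/7 = 3/35 each.
Living: Daichi, Ryo, Hana, Kaede, Reiko, and Kenji — each takes 3/35.
Deceased: Sachiko. That 3/35 share is carried to generation 3.
At generation 3 (Isamu, Junko) there are 2 shares of (3/35)/2 = 3/70 each.
Living: Isamu and Junko — each takes 3/70.

Daichi 3/35; Hana 3/35; Isamu 3/70; Junko 3/70; Kaede 3/35; Kenji 3/35; Mariko 1/5; Reiko 3/35; Ryo 3/35; Umeko 1/5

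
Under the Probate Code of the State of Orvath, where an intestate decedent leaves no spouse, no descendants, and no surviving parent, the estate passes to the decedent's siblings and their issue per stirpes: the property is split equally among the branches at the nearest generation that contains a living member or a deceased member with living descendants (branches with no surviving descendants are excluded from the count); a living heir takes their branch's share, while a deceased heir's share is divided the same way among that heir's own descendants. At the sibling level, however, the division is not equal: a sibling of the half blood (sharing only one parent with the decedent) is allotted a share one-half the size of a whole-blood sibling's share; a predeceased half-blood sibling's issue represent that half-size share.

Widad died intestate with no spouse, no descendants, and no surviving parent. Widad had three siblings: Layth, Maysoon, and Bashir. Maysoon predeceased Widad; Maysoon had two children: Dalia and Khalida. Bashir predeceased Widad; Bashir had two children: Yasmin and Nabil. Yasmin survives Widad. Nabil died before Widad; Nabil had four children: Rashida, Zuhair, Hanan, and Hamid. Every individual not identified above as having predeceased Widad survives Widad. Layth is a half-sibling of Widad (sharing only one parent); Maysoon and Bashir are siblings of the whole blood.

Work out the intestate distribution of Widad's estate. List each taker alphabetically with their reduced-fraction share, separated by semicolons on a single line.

Dalia 1/5; Hamid 1/20; Hanan 1/20; Khalida 1/5; Layth 1/5; Rashida 1/20; Yasmin 1/5; Zuhair 1/20

No spouse, descendants, or parent survives, so the estate passes to Widad's siblings per stirpes.
Half-blood siblings count for one-half the weight of whole-blood siblings at the initial division.
Dividing 1 in proportion to weights (total weight 5/2): Layth (weight 1/2) → 1/5; Maysoon (weight 1) → 2/5; Bashir (weight 1) → 2/5.
Layth is living and takes 1/5.
Maysoon predeceased; the 2/5 allotted to Maysoon's branch passes to Maysoon's issue by representation.
The 2/5 is divided into 2 equal shares of 1/5 among Dalia, Khalida.
Dalia is living and takes 1/5.
Khalida is living and takes 1/5.
Bashir predeceased; the 2/5 allotted to Bashir's branch passes to Bashir's issue by representation.
The 2/5 is divided into 2 equal shares of 1/5 among Yasmin, Nabil.
Yasmin is living and takes 1/5.
Nabil predeceased; the 1/5 allotted to Nabil's branch passes to Nabil's issue by representation.
The 1/5 is divided into 4 equal shares of 1/20 among Rashida, Zuhair, Hanan, Hamid.
Rashida is living and takes 1/20.
Zuhair is living and takes 1/20.
Hanan is living and takes 1/20.
Hamid is living and takes 1/20.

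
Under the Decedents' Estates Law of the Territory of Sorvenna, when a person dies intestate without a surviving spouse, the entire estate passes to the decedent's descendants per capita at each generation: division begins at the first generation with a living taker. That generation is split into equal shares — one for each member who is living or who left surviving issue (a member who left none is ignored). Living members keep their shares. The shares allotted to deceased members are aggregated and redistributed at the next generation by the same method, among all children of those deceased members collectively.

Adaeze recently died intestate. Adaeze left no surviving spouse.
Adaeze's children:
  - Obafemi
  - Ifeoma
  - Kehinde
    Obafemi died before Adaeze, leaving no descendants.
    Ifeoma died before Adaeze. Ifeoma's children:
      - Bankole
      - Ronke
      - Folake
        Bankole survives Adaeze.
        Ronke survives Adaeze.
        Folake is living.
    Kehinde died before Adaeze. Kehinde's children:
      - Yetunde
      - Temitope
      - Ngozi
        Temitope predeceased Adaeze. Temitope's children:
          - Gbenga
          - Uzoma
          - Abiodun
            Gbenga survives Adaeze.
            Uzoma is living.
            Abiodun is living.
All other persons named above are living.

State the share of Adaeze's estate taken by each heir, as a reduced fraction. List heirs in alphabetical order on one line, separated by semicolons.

Abiodun 1/18; Bankole 1/6; Folake 1/6; Gbenga 1/18; Ngozi 1/6; Ronke 1/6; Uzoma 1/18; Yetunde 1/6

There is no surviving spouse, so the entire estate passes to Adaeze's descendants per capita at each generation.
No one at generation 1 (Ifeoma, Kehinde) is living; moving to the next generation.
At generation 2 (Bankole, Ronke, Folake, Yetunde, Temitope, Ngozi) there are 6 shares of (1)/6 = 1/6 each.
Living: Bankole, Ronke, Folake, Yetunde, and Ngozi — each takes 1/6.
Deceased: Temitope. That 1/6 share is carried to generation 3.
At generation 3 (Gbenga, Uzoma, Abiodun) there are 3 shares of (1/6)/3 = 1/18 each.
Living: Gbenga, Uzoma, and Abiodun — each takes 1/18.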